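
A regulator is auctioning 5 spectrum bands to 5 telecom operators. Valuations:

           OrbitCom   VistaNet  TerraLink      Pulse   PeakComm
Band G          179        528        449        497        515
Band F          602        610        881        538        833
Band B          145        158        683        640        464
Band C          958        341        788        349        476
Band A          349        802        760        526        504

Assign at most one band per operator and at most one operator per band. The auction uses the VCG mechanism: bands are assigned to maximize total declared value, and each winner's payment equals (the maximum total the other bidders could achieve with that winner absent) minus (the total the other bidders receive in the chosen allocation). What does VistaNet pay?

Efficient allocation: OrbitCom→Band C ($958M), VistaNet→Band A ($802M), TerraLink→Band F ($881M), Pulse→Band B ($640M), PeakComm→Band G ($515M); total welfare W = $3796M.
VistaNet receives Band A at value $802M, so the others get W − 802 = $2994M.
Without VistaNet: best allocation of the remaining 4 bidders over all 5 bands is OrbitCom→Band C ($958M), TerraLink→Band A ($760M), Pulse→Band B ($640M), PeakComm→Band F ($833M), total $3191M.
VCG payment = (others' best without VistaNet) − (others' welfare with VistaNet) = 3191 − 2994 = $197M.

VistaNet pays $197M.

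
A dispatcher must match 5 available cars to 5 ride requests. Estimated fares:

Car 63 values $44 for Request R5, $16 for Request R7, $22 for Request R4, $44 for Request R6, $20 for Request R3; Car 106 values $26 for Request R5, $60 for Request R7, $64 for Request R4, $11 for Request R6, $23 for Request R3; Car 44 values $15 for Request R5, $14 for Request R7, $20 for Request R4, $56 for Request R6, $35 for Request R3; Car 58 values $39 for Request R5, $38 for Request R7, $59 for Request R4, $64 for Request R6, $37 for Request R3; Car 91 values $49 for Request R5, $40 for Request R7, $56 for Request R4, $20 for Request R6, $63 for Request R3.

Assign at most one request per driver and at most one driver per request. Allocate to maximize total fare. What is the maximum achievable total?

Max total: $282

Optimal: Car 63→Request R5 ($44), Car 106→Request R7 ($60), Car 44→Request R6 ($56), Car 58→Request R4 ($59), Car 91→Request R3 ($63) — total 44+60+56+59+63 = $282.
Max-entry greedy (repeatedly take the single best remaining cell) gives $249, worse by 33.
Swapping Car 106↔Car 44 (Car 106→Request R6 $11, Car 44→Request R7 $14) loses 91.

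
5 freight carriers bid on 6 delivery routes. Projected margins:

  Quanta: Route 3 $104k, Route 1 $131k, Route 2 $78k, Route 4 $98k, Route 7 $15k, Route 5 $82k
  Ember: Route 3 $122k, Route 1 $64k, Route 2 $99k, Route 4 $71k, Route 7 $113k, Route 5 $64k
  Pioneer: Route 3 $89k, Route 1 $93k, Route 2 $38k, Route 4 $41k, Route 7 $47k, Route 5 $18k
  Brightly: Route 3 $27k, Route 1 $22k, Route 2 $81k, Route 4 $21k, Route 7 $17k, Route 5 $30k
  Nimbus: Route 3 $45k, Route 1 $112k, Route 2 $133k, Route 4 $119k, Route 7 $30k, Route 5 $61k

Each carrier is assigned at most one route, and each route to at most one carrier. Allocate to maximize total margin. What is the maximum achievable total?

Max total: $533k

Optimal: Quanta→Route 1 ($131k), Ember→Route 7 ($113k), Pioneer→Route 3 ($89k), Brightly→Route 2 ($81k), Nimbus→Route 4 ($119k) — total 131+113+89+81+119 = $533k.
Max-entry greedy (repeatedly take the single best remaining cell) gives $463k, worse by 70.
Checked against all permutations: $533k is optimal.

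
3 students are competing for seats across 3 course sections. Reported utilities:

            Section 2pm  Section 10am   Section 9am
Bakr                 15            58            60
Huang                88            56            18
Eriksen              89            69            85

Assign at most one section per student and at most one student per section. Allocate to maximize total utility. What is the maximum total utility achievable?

Optimal: Bakr→Section 10am (58 points), Huang→Section 2pm (88 points), Eriksen→Section 9am (85 points) — total 58+88+85 = 231 points.
Max-entry greedy (repeatedly take the single best remaining cell) gives 205 points, worse by 26.
Every other assignment is strictly worse.

Maximum total: 231 points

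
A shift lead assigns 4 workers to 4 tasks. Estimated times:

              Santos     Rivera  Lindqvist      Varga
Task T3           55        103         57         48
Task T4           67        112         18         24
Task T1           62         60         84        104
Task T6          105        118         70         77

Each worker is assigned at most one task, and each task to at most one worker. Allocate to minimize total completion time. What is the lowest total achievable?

Min total: 209 min

Optimal: Santos→Task T3 (55 min), Rivera→Task T1 (60 min), Lindqvist→Task T6 (70 min), Varga→Task T4 (24 min) — total 55+60+70+24 = 209 min.
Column-greedy (each task in turn goes to its cheapest remaining worker) gives 231 min, worse by 22.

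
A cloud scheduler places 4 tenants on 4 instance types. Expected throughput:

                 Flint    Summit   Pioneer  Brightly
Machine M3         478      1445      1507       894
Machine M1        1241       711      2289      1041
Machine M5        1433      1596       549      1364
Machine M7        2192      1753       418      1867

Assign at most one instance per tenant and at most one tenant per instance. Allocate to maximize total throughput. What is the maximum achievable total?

This is a one-to-one assignment (maximum-weight bipartite matching).
Optimal: Flint→Machine M7 (2192 ops/s), Summit→Machine M3 (1445 ops/s), Pioneer→Machine M1 (2289 ops/s), Brightly→Machine M5 (1364 ops/s) — total 2192+1445+2289+1364 = 7290 ops/s.
Max-entry greedy (repeatedly take the single best remaining cell) gives 6971 ops/s, worse by 319.

Maximum total: 7290 ops/s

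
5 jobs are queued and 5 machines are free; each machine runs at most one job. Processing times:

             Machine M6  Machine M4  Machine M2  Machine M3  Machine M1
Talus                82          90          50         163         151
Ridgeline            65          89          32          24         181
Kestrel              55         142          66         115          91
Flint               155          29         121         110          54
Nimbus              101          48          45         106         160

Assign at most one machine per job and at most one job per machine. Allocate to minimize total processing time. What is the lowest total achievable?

Treat this as an assignment problem: match each job to one machine.
Optimal: Talus→Machine M2 (50 min), Ridgeline→Machine M3 (24 min), Kestrel→Machine M6 (55 min), Flint→Machine M1 (54 min), Nimbus→Machine M4 (48 min) — total 50+24+55+54+48 = 231 min.
Swapping Talus↔Flint (Talus→Machine M1 151 min, Flint→Machine M2 121 min) adds 168.
No other one-to-one assignment undercuts 231 min.

Min total: 231 min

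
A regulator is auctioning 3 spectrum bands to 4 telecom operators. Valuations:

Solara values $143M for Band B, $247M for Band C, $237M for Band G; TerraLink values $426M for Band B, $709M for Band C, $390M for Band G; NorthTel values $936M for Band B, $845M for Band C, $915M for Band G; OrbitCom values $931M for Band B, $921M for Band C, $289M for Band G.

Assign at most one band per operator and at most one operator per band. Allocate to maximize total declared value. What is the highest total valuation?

Maximum total: $2555M

Optimal: OrbitCom→Band B ($931M), TerraLink→Band C ($709M), NorthTel→Band G ($915M) — total 931+709+915 = $2555M.
No other one-to-one assignment exceeds $2555M.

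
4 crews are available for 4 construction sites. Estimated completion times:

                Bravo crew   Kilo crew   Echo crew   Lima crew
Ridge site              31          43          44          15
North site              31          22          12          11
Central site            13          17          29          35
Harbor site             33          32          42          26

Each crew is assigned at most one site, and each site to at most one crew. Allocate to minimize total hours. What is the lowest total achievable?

Min total: 72 hours

Optimal: Bravo crew→Central site (13 hours), Kilo crew→Harbor site (32 hours), Echo crew→North site (12 hours), Lima crew→Ridge site (15 hours) — total 13+32+12+15 = 72 hours.
Min-entry greedy (repeatedly take the single cheapest remaining cell) gives 100 hours, worse by 28.
Next-best assignment: Bravo crew→Harbor site, Kilo crew→Central site, Echo crew→North site, Lima crew→Ridge site = 77 hours.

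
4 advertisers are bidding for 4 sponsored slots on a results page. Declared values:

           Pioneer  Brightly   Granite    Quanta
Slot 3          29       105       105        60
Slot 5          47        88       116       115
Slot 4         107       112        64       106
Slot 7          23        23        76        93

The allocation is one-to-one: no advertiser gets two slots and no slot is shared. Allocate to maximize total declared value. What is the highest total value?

Treat this as an assignment problem: match each advertiser to one slot.
Optimal: Pioneer→Slot 4 ($107), Brightly→Slot 3 ($105), Granite→Slot 5 ($116), Quanta→Slot 7 ($93) — total 107+105+116+93 = $421.
Max-entry greedy (repeatedly take the single best remaining cell) gives $350, worse by 71.

Max total: $421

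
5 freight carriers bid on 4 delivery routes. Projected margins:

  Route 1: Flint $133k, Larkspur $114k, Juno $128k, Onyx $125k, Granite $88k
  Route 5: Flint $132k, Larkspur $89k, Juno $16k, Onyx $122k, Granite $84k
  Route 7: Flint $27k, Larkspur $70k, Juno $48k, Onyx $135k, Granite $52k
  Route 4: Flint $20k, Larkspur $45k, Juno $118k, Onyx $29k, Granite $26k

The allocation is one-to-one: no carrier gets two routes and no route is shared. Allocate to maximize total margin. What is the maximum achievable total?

Treat this as an assignment problem: match each carrier to one route.
Optimal: Larkspur→Route 1 ($114k), Flint→Route 5 ($132k), Onyx→Route 7 ($135k), Juno→Route 4 ($118k) — total 114+132+135+118 = $499k.
Max-entry greedy (repeatedly take the single best remaining cell) gives $475k, worse by 24.
Next-best assignment: Flint→Route 1, Larkspur→Route 5, Onyx→Route 7, Juno→Route 4 = $475k.
Every other assignment is strictly worse.

Max total: $499k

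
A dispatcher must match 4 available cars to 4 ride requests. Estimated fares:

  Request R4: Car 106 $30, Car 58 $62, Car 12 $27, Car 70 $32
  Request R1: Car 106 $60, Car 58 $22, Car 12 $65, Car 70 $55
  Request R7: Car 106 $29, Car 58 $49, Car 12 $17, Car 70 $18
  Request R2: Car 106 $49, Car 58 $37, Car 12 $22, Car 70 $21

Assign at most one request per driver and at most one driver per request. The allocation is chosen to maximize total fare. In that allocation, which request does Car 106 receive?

Optimal: Car 106→Request R2 ($49), Car 58→Request R7 ($49), Car 12→Request R1 ($65), Car 70→Request R4 ($32) — total 49+49+65+32 = $195.
Column-greedy (each request in turn goes to its best remaining driver) gives $177, worse by 18.
Next-best assignment: Car 106→Request R2, Car 58→Request R4, Car 12→Request R1, Car 70→Request R7 = $194.
Car 106's own top request is Request R1 ($60), but forcing Car 106→Request R1 and reassigning the rest optimally gives only $163 — worse by 32.

Car 106 receives Request R2.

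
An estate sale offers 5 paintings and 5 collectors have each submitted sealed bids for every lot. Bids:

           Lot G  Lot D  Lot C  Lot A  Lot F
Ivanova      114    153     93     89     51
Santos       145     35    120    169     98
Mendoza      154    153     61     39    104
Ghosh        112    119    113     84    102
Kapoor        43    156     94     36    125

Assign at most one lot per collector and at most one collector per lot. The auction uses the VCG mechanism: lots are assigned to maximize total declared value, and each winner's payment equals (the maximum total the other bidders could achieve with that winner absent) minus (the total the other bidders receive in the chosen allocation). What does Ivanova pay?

Efficient allocation: Ivanova→Lot D ($153), Santos→Lot A ($169), Mendoza→Lot G ($154), Ghosh→Lot C ($113), Kapoor→Lot F ($125); total welfare W = $714.
Ivanova receives Lot D at value $153, so the others get W − 153 = $561.
Without Ivanova: best allocation of the remaining 4 bidders over all 5 lots is Santos→Lot A ($169), Mendoza→Lot G ($154), Ghosh→Lot C ($113), Kapoor→Lot D ($156), total $592.
VCG payment = (others' best without Ivanova) − (others' welfare with Ivanova) = 592 − 561 = $31.

Ivanova pays $31.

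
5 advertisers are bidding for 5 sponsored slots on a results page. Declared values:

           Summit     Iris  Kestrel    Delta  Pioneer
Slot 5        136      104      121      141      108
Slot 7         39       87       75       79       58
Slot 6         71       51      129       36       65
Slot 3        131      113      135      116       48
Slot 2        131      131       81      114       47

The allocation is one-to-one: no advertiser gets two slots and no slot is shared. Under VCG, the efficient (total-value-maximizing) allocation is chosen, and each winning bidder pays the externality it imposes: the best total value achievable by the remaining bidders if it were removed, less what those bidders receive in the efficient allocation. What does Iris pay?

Efficient allocation: Summit→Slot 3 ($131), Iris→Slot 2 ($131), Kestrel→Slot 6 ($129), Delta→Slot 5 ($141), Pioneer→Slot 7 ($58); total welfare W = $590.
Iris receives Slot 2 at value $131, so the others get W − 131 = $459.
Without Iris: best allocation of the remaining 4 bidders over all 5 slots is Summit→Slot 2 ($131), Kestrel→Slot 6 ($129), Delta→Slot 3 ($116), Pioneer→Slot 5 ($108), total $484.
VCG payment = (others' best without Iris) − (others' welfare with Iris) = 484 − 459 = $25.

Iris pays $25.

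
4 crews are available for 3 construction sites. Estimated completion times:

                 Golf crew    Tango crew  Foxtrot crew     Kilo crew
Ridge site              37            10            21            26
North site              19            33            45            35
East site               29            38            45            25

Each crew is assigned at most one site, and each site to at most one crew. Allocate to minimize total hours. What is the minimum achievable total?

Minimum total: 54 hours

This is a one-to-one assignment (minimum-cost bipartite matching).
Optimal: Tango crew→Ridge site (10 hours), Golf crew→North site (19 hours), Kilo crew→East site (25 hours) — total 10+19+25 = 54 hours.
Row-greedy (each crew in turn takes its cheapest remaining site) gives 74 hours, worse by 20.
Swapping Kilo crew↔Golf crew (Kilo crew→North site 35 hours, Golf crew→East site 29 hours) adds 20.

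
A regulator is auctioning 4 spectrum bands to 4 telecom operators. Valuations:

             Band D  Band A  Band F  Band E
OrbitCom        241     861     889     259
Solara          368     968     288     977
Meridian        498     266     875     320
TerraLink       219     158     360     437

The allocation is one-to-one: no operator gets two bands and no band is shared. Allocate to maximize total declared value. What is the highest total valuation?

Max total: $2932M

Optimal: OrbitCom→Band A ($861M), Solara→Band E ($977M), Meridian→Band F ($875M), TerraLink→Band D ($219M) — total 861+977+875+219 = $2932M.
Row-greedy (each operator in turn takes its best remaining band) gives $2522M, worse by 410.
Next-best assignment: OrbitCom→Band F, Solara→Band A, Meridian→Band D, TerraLink→Band E = $2792M.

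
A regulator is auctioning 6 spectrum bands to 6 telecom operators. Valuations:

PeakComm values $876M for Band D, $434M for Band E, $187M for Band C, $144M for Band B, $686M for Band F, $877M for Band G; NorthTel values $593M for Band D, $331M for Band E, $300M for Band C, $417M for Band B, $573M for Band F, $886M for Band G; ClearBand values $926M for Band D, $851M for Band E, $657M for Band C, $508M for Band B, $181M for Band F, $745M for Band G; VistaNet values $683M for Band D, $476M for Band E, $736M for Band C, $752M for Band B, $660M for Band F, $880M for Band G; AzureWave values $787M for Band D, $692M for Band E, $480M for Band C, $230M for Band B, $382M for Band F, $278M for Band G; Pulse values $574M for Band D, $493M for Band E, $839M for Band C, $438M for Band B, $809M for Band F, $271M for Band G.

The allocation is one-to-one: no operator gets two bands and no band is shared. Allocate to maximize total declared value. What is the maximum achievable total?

Maximum total: $4801M

Optimal: PeakComm→Band F ($686M), NorthTel→Band G ($886M), ClearBand→Band E ($851M), VistaNet→Band B ($752M), AzureWave→Band D ($787M), Pulse→Band C ($839M) — total 686+886+851+752+787+839 = $4801M.
Max-entry greedy (repeatedly take the single best remaining cell) gives $4781M, worse by 20.
Swapping AzureWave↔PeakComm (AzureWave→Band F $382M, PeakComm→Band D $876M) loses 215.
Every other assignment is strictly worse.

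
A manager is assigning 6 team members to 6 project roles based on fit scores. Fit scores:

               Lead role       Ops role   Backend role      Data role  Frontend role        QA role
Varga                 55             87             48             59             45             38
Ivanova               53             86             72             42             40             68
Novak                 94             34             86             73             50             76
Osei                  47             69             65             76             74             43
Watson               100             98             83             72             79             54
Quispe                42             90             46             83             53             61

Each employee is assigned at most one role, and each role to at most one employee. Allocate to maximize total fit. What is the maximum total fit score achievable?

Treat this as an assignment problem: match each employee to one role.
Optimal: Varga→Ops role (87 pts), Ivanova→QA role (68 pts), Novak→Backend role (86 pts), Osei→Frontend role (74 pts), Watson→Lead role (100 pts), Quispe→Data role (83 pts) — total 87+68+86+74+100+83 = 498 pts.
Column-greedy (each role in turn goes to its best remaining employee) gives 465 pts, worse by 33.
Next-best assignment: Varga→Ops role, Ivanova→Backend role, Novak→QA role, Osei→Frontend role, Watson→Lead role, Quispe→Data role = 492 pts.
Every other assignment is strictly worse.

Max total: 498 pts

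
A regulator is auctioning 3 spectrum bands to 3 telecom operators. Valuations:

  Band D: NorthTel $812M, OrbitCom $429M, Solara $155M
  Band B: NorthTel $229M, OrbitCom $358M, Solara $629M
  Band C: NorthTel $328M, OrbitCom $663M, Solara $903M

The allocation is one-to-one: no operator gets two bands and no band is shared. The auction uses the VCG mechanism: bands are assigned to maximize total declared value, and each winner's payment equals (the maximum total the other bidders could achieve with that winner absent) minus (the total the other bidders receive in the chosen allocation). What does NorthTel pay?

NorthTel pays $40M.

Efficient allocation: NorthTel→Band D ($812M), OrbitCom→Band C ($663M), Solara→Band B ($629M); total welfare W = $2104M.
NorthTel receives Band D at value $812M, so the others get W − 812 = $1292M.
Without NorthTel: best allocation of the remaining 2 bidders over all 3 bands is OrbitCom→Band D ($429M), Solara→Band C ($903M), total $1332M.
VCG payment = (others' best without NorthTel) − (others' welfare with NorthTel) = 1332 − 1292 = $40M.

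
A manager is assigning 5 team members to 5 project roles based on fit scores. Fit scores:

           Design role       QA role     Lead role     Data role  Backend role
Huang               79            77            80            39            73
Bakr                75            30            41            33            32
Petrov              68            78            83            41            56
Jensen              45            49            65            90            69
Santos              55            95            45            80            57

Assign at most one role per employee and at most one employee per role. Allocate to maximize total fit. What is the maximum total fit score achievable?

Optimal: Huang→Backend role (73 pts), Bakr→Design role (75 pts), Petrov→Lead role (83 pts), Jensen→Data role (90 pts), Santos→QA role (95 pts) — total 73+75+83+90+95 = 416 pts.
Max-entry greedy (repeatedly take the single best remaining cell) gives 379 pts, worse by 37.
Swapping Santos↔Bakr (Santos→Design role 55 pts, Bakr→QA role 30 pts) loses 85.

Max total: 416 pts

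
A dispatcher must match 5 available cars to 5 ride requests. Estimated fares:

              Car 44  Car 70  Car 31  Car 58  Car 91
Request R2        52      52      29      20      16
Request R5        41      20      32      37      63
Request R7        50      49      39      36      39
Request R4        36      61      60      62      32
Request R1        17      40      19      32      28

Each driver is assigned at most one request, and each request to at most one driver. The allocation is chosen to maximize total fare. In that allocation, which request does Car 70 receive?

Car 70 receives Request R2.

Optimal: Car 44→Request R7 ($50), Car 70→Request R2 ($52), Car 31→Request R4 ($60), Car 58→Request R1 ($32), Car 91→Request R5 ($63) — total 50+52+60+32+63 = $257.
Column-greedy (each request in turn goes to its best remaining driver) gives $245, worse by 12.
Car 70's own top request is Request R4 ($61), but forcing Car 70→Request R4 and reassigning the rest optimally gives only $247 — worse by 10.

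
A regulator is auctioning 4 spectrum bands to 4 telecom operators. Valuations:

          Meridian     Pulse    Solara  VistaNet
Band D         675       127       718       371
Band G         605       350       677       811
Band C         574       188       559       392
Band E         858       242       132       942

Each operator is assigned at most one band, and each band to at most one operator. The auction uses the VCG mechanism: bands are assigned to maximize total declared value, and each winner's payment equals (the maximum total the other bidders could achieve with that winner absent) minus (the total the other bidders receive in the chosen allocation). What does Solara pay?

Solara pays $101M.

Efficient allocation: Meridian→Band C ($574M), Pulse→Band G ($350M), Solara→Band D ($718M), VistaNet→Band E ($942M); total welfare W = $2584M.
Solara receives Band D at value $718M, so the others get W − 718 = $1866M.
Without Solara: best allocation of the remaining 3 bidders over all 4 bands is Meridian→Band D ($675M), Pulse→Band G ($350M), VistaNet→Band E ($942M), total $1967M.
VCG payment = (others' best without Solara) − (others' welfare with Solara) = 1967 − 1866 = $101M.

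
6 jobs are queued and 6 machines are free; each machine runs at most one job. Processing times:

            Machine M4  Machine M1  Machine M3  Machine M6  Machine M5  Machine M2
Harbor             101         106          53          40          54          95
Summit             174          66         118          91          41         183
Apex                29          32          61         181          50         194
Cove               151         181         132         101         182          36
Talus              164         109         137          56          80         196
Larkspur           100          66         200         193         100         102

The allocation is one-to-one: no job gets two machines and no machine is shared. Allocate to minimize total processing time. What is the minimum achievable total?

Treat this as an assignment problem: match each job to one machine.
Optimal: Harbor→Machine M3 (53 min), Summit→Machine M5 (41 min), Apex→Machine M4 (29 min), Cove→Machine M2 (36 min), Talus→Machine M6 (56 min), Larkspur→Machine M1 (66 min) — total 53+41+29+36+56+66 = 281 min.
Swapping Larkspur↔Apex (Larkspur→Machine M4 100 min, Apex→Machine M1 32 min) adds 37.
Checked against all permutations: 281 min is optimal.

Minimum total: 281 min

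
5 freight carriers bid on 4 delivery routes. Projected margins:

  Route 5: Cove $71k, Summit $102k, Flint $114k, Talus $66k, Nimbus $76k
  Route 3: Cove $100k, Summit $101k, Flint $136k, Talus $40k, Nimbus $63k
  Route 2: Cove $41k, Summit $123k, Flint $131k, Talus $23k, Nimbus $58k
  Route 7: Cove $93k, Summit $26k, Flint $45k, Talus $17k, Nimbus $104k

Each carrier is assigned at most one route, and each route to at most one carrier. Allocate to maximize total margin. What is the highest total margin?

Maximum total: $441k

This is the linear assignment problem.
Optimal: Flint→Route 5 ($114k), Cove→Route 3 ($100k), Summit→Route 2 ($123k), Nimbus→Route 7 ($104k) — total 114+100+123+104 = $441k.
Max-entry greedy (repeatedly take the single best remaining cell) gives $434k, worse by 7.
Next-best assignment: Summit→Route 5, Cove→Route 3, Flint→Route 2, Nimbus→Route 7 = $437k.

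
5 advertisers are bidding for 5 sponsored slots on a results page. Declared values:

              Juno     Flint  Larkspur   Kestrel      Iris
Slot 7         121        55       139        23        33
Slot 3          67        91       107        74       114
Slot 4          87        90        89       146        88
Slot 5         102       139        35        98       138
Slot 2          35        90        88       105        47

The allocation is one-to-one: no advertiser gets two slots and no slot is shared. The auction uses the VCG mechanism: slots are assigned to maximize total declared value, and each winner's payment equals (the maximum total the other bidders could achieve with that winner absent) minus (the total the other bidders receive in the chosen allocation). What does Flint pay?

Efficient allocation: Juno→Slot 7 ($121), Flint→Slot 5 ($139), Larkspur→Slot 2 ($88), Kestrel→Slot 4 ($146), Iris→Slot 3 ($114); total welfare W = $608.
Flint receives Slot 5 at value $139, so the others get W − 139 = $469.
Without Flint: best allocation of the remaining 4 bidders over all 5 slots is Juno→Slot 7 ($121), Larkspur→Slot 3 ($107), Kestrel→Slot 4 ($146), Iris→Slot 5 ($138), total $512.
VCG payment = (others' best without Flint) − (others' welfare with Flint) = 512 − 469 = $43.

Flint pays $43.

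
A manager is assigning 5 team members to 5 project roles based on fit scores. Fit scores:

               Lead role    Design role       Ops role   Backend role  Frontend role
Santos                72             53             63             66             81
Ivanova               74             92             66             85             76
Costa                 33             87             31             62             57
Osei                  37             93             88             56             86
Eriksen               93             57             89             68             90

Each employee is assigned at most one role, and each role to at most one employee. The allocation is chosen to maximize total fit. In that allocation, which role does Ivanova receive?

Ivanova receives Backend role.

Optimal: Santos→Frontend role (81 pts), Ivanova→Backend role (85 pts), Costa→Design role (87 pts), Osei→Ops role (88 pts), Eriksen→Lead role (93 pts) — total 81+85+87+88+93 = 434 pts.
Max-entry greedy (repeatedly take the single best remaining cell) gives 383 pts, worse by 51.
Checked against all permutations: 434 pts is optimal.
Ivanova's own top role is Design role (92 pts), but forcing Ivanova→Design role and reassigning the rest optimally gives only 416 pts — worse by 18.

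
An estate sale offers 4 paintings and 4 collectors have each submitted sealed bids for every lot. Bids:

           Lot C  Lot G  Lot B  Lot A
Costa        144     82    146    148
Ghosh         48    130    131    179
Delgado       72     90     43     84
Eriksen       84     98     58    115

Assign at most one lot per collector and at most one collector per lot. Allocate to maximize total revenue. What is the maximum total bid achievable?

Treat this as an assignment problem: match each collector to one lot.
Optimal: Costa→Lot B ($146), Ghosh→Lot A ($179), Delgado→Lot G ($90), Eriksen→Lot C ($84) — total 146+179+90+84 = $499.
Max-entry greedy (repeatedly take the single best remaining cell) gives $495, worse by 4.
Swapping Eriksen↔Delgado (Eriksen→Lot G $98, Delgado→Lot C $72) loses 4.

Maximum total: $499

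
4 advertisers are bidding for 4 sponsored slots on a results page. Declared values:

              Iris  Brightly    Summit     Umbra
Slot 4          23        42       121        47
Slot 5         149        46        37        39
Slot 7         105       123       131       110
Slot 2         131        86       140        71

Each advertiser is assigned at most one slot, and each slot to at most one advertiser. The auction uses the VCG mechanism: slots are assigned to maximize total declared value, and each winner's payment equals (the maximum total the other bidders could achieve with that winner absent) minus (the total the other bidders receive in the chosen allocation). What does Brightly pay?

Efficient allocation: Iris→Slot 5 ($149), Brightly→Slot 2 ($86), Summit→Slot 4 ($121), Umbra→Slot 7 ($110); total welfare W = $466.
Brightly receives Slot 2 at value $86, so the others get W − 86 = $380.
Without Brightly: best allocation of the remaining 3 bidders over all 4 slots is Iris→Slot 5 ($149), Summit→Slot 2 ($140), Umbra→Slot 7 ($110), total $399.
VCG payment = (others' best without Brightly) − (others' welfare with Brightly) = 399 − 380 = $19.

Brightly pays $19.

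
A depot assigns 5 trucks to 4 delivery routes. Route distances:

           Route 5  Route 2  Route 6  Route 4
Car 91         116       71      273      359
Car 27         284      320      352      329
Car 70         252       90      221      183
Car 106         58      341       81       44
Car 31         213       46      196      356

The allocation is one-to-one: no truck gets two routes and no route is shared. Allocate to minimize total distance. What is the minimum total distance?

Optimal: Car 91→Route 5 (116 km), Car 31→Route 2 (46 km), Car 106→Route 6 (81 km), Car 70→Route 4 (183 km) — total 116+46+81+183 = 426 km.
Min-entry greedy (repeatedly take the single cheapest remaining cell) gives 427 km, worse by 1.
Next-best assignment: Car 91→Route 5, Car 31→Route 2, Car 70→Route 6, Car 106→Route 4 = 427 km.

Minimum total: 426 km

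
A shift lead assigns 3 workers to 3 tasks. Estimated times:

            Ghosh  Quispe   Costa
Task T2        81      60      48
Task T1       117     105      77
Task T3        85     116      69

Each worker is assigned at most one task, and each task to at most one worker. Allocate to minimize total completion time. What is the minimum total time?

Optimal: Ghosh→Task T3 (85 min), Quispe→Task T2 (60 min), Costa→Task T1 (77 min) — total 85+60+77 = 222 min.
No other one-to-one assignment undercuts 222 min.

Min total: 222 min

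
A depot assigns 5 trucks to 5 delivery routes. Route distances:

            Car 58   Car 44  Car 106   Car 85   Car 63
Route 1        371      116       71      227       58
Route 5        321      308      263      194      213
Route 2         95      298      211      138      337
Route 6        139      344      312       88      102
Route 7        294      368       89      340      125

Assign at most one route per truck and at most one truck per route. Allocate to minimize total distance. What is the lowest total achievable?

Optimal: Car 58→Route 2 (95 km), Car 44→Route 1 (116 km), Car 106→Route 7 (89 km), Car 85→Route 5 (194 km), Car 63→Route 6 (102 km) — total 95+116+89+194+102 = 596 km.
Next-best assignment: Car 58→Route 2, Car 44→Route 1, Car 106→Route 7, Car 85→Route 6, Car 63→Route 5 = 601 km.

Min total: 596 km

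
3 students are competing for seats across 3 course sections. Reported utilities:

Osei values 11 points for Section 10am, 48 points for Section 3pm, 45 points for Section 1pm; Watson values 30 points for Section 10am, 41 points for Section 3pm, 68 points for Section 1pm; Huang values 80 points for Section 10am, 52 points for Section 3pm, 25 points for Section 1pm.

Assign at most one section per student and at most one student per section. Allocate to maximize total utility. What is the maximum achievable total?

Max total: 196 points

This is the linear assignment problem.
Optimal: Osei→Section 3pm (48 points), Watson→Section 1pm (68 points), Huang→Section 10am (80 points) — total 48+68+80 = 196 points.
Next-best assignment: Osei→Section 1pm, Watson→Section 3pm, Huang→Section 10am = 166 points.
Swapping Huang↔Osei (Huang→Section 3pm 52 points, Osei→Section 10am 11 points) loses 65.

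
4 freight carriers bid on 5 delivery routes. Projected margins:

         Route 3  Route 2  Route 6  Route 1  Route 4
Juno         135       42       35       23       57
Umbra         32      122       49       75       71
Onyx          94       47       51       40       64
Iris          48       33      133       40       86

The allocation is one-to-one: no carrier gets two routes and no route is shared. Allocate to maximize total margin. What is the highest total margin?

Optimal: Juno→Route 3 ($135k), Umbra→Route 2 ($122k), Onyx→Route 4 ($64k), Iris→Route 6 ($133k) — total 135+122+64+133 = $454k.
Column-greedy (each route in turn goes to its best remaining carrier) gives $430k, worse by 24.
Next-best assignment: Juno→Route 3, Umbra→Route 2, Onyx→Route 1, Iris→Route 6 = $430k.

Maximum total: $454k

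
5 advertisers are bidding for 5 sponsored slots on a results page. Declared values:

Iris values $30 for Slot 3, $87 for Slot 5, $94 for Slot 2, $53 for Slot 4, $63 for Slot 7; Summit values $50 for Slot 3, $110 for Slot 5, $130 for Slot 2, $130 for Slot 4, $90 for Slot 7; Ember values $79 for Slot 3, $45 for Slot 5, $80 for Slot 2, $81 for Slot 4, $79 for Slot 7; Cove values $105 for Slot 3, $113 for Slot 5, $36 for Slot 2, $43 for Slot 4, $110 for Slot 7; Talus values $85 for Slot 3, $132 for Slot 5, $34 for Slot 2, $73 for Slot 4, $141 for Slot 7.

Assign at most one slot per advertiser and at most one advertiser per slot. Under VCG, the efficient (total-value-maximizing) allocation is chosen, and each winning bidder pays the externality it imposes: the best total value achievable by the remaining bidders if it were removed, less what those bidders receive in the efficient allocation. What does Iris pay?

Efficient allocation: Iris→Slot 2 ($94), Summit→Slot 4 ($130), Ember→Slot 3 ($79), Cove→Slot 5 ($113), Talus→Slot 7 ($141); total welfare W = $557.
Iris receives Slot 2 at value $94, so the others get W − 94 = $463.
Without Iris: best allocation of the remaining 4 bidders over all 5 slots is Summit→Slot 2 ($130), Ember→Slot 4 ($81), Cove→Slot 5 ($113), Talus→Slot 7 ($141), total $465.
VCG payment = (others' best without Iris) − (others' welfare with Iris) = 465 − 463 = $2.

Iris pays $2.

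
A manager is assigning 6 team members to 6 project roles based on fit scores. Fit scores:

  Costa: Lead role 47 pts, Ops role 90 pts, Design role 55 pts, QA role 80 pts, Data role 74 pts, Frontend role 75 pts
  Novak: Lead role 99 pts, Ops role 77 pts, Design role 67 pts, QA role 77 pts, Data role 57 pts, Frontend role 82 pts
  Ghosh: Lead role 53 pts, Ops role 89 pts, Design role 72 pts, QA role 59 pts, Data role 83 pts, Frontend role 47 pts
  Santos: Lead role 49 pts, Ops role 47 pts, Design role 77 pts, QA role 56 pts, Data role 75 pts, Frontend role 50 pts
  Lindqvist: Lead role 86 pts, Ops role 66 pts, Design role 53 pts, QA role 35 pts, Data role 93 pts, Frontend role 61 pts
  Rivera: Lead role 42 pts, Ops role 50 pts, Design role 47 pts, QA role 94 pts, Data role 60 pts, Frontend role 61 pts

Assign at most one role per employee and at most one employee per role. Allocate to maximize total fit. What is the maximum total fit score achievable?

Max total: 527 pts

Optimal: Costa→Frontend role (75 pts), Novak→Lead role (99 pts), Ghosh→Ops role (89 pts), Santos→Design role (77 pts), Lindqvist→Data role (93 pts), Rivera→QA role (94 pts) — total 75+99+89+77+93+94 = 527 pts.
Column-greedy (each role in turn goes to its best remaining employee) gives 500 pts, worse by 27.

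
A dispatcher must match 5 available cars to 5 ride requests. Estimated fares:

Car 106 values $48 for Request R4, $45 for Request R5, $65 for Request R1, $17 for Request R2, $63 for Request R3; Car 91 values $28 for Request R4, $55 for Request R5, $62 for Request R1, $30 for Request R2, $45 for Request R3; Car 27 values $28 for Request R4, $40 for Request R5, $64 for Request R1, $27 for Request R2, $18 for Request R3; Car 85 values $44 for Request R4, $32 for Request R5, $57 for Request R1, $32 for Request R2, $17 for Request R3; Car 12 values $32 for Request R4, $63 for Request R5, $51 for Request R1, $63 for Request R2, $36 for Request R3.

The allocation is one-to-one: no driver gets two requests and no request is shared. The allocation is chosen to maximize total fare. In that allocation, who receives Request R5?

This is the linear assignment problem.
Optimal: Car 106→Request R3 ($63), Car 91→Request R5 ($55), Car 27→Request R1 ($64), Car 85→Request R4 ($44), Car 12→Request R2 ($63) — total 63+55+64+44+63 = $289.
Max-entry greedy (repeatedly take the single best remaining cell) gives $244, worse by 45.
Swapping Car 106↔Car 91 (Car 106→Request R5 $45, Car 91→Request R3 $45) loses 28.
Car 91's own top request is Request R1 ($62), but forcing Car 91→Request R1 and reassigning the rest optimally gives only $272 — worse by 17.

Car 91 receives Request R5.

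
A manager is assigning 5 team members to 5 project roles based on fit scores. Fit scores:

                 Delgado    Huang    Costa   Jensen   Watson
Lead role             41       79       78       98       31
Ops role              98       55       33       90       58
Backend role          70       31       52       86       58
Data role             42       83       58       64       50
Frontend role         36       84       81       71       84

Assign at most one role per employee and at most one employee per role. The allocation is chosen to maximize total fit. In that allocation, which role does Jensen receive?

Jensen receives Backend role.

Optimal: Delgado→Ops role (98 pts), Huang→Data role (83 pts), Costa→Lead role (78 pts), Jensen→Backend role (86 pts), Watson→Frontend role (84 pts) — total 98+83+78+86+84 = 429 pts.
Column-greedy (each role in turn goes to its best remaining employee) gives 418 pts, worse by 11.
No other one-to-one assignment exceeds 429 pts.
Jensen's own top role is Lead role (98 pts), but forcing Jensen→Lead role and reassigning the rest optimally gives only 418 pts — worse by 11.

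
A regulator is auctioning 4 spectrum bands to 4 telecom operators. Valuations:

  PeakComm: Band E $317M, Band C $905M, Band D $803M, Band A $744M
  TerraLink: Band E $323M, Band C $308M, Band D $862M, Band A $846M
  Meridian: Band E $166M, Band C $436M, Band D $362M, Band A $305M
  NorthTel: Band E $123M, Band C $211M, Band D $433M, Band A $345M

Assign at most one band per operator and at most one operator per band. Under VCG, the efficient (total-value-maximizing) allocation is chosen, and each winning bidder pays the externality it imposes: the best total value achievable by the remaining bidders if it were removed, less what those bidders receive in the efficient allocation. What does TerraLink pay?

TerraLink pays $139M.

Efficient allocation: PeakComm→Band C ($905M), TerraLink→Band A ($846M), Meridian→Band E ($166M), NorthTel→Band D ($433M); total welfare W = $2350M.
TerraLink receives Band A at value $846M, so the others get W − 846 = $1504M.
Without TerraLink: best allocation of the remaining 3 bidders over all 4 bands is PeakComm→Band C ($905M), Meridian→Band A ($305M), NorthTel→Band D ($433M), total $1643M.
VCG payment = (others' best without TerraLink) − (others' welfare with TerraLink) = 1643 − 1504 = $139M.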